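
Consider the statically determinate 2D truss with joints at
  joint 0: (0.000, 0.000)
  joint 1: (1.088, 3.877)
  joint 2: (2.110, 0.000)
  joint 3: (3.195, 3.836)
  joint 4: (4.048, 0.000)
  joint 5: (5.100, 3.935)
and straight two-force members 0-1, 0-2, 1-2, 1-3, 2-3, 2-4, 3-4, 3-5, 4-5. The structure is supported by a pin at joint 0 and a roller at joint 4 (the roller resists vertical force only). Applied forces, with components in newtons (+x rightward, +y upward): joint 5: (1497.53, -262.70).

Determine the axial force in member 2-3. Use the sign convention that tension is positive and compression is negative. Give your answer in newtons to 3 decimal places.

N=6 nodes, M=9 members, R=3 reactions → 2N=12, M+R=12
member 0 (0-1): L=4.0268, (cx,cy)=(0.2702,0.9628)
member 1 (0-2): L=2.1100, (cx,cy)=(1.0000,0.0000)
member 2 (1-2): L=4.0094, (cx,cy)=(0.2549,-0.9670)
member 3 (1-3): L=2.1074, (cx,cy)=(0.9998,-0.0195)
member 4 (2-3): L=3.9865, (cx,cy)=(0.2722,0.9622)
member 5 (2-4): L=1.9380, (cx,cy)=(1.0000,0.0000)
member 6 (3-4): L=3.9297, (cx,cy)=(0.2171,-0.9762)
member 7 (3-5): L=1.9076, (cx,cy)=(0.9987,0.0519)
member 8 (4-5): L=4.0732, (cx,cy)=(0.2583,0.9661)
solve A·x = −loads:
  F[0-1] = +1582.8697 N (tension)
  F[0-2] = +1069.8516 N (tension)
  F[1-2] = -1592.8348 N (compression)
  F[1-3] = +833.8472 N (tension)
  F[2-3] = +1600.6452 N (tension)
  F[2-4] = +228.1944 N (tension)
  F[3-4] = -1476.5811 N (compression)
  F[3-5] = +1591.9953 N (tension)
  F[4-5] = -357.4498 N (compression)
  Rx@0 = -1497.5300 N
  Ry@0 = -1523.9973 N
  Ry@4 = +1786.6973 N

1600.645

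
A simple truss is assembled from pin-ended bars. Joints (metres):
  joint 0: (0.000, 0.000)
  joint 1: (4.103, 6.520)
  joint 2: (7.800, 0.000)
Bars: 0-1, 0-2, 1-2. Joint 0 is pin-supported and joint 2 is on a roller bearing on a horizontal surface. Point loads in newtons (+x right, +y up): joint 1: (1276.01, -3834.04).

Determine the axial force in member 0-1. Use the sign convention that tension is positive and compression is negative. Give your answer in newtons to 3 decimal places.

-886.883

N=3 nodes, M=3 members, R=3 reactions → 2N=6, M+R=6
member 0 (0-1): L=7.7036, (cx,cy)=(0.5326,0.8464)
member 1 (0-2): L=7.8000, (cx,cy)=(1.0000,0.0000)
member 2 (1-2): L=7.4952, (cx,cy)=(0.4932,-0.8699)
solve A·x = −loads:
  F[0-1] = -886.8833 N (compression)
  F[0-2] = +1748.3730 N (tension)
  F[1-2] = -3544.6111 N (compression)
  Rx@0 = -1276.0100 N
  Ry@0 = +750.6232 N
  Ry@2 = +3083.4168 N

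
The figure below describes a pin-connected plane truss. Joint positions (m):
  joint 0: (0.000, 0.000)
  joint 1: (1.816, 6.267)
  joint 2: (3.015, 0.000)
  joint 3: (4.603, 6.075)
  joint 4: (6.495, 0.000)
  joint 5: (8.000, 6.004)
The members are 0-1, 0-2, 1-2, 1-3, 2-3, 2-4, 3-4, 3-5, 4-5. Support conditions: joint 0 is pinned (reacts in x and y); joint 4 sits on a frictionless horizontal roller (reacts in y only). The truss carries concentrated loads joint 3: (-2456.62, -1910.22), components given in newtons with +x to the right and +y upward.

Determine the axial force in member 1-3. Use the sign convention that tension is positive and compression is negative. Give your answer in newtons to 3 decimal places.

N=6 nodes, M=9 members, R=3 reactions → 2N=12, M+R=12
member 0 (0-1): L=6.5248, (cx,cy)=(0.2783,0.9605)
member 1 (0-2): L=3.0150, (cx,cy)=(1.0000,0.0000)
member 2 (1-2): L=6.3807, (cx,cy)=(0.1879,-0.9822)
member 3 (1-3): L=2.7936, (cx,cy)=(0.9976,-0.0687)
member 4 (2-3): L=6.2791, (cx,cy)=(0.2529,0.9675)
member 5 (2-4): L=3.4800, (cx,cy)=(1.0000,0.0000)
member 6 (3-4): L=6.3628, (cx,cy)=(0.2974,-0.9548)
member 7 (3-5): L=3.3977, (cx,cy)=(0.9998,-0.0209)
member 8 (4-5): L=6.1898, (cx,cy)=(0.2431,0.9700)
solve A·x = −loads:
  F[0-1] = -2971.6270 N (compression)
  F[0-2] = -1629.5500 N (compression)
  F[1-2] = +3003.5778 N (tension)
  F[1-3] = -1394.7747 N (compression)
  F[2-3] = -3049.1952 N (compression)
  F[2-4] = -293.9970 N (compression)
  F[3-4] = +988.7133 N (tension)
  F[3-5] = -0.0000 N (tension)
  F[4-5] = +0.0000 N (tension)
  Rx@0 = +2456.6200 N
  Ry@0 = +2854.2114 N
  Ry@4 = -943.9914 N

-1394.775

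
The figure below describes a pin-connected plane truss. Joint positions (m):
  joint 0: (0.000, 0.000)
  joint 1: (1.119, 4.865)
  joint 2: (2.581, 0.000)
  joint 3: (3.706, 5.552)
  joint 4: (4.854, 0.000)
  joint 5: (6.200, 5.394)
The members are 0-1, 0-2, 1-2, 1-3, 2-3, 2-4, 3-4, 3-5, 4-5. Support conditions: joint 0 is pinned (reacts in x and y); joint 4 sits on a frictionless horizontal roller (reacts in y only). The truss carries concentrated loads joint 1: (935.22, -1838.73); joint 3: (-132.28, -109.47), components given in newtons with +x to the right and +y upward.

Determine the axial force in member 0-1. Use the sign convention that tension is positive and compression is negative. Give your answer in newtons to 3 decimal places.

N=6 nodes, M=9 members, R=3 reactions → 2N=12, M+R=12
member 0 (0-1): L=4.9920, (cx,cy)=(0.2242,0.9746)
member 1 (0-2): L=2.5810, (cx,cy)=(1.0000,0.0000)
member 2 (1-2): L=5.0799, (cx,cy)=(0.2878,-0.9577)
member 3 (1-3): L=2.6767, (cx,cy)=(0.9665,0.2567)
member 4 (2-3): L=5.6648, (cx,cy)=(0.1986,0.9801)
member 5 (2-4): L=2.2730, (cx,cy)=(1.0000,0.0000)
member 6 (3-4): L=5.6694, (cx,cy)=(0.2025,-0.9793)
member 7 (3-5): L=2.4990, (cx,cy)=(0.9980,-0.0632)
member 8 (4-5): L=5.5594, (cx,cy)=(0.2421,0.9702)
solve A·x = −loads:
  F[0-1] = -671.7925 N (compression)
  F[0-2] = +953.5271 N (tension)
  F[1-2] = -1423.8003 N (compression)
  F[1-3] = -699.4698 N (compression)
  F[2-3] = +1391.2718 N (tension)
  F[2-4] = +267.4605 N (tension)
  F[3-4] = -1320.8649 N (compression)
  F[3-5] = -0.0000 N (tension)
  F[4-5] = +0.0000 N (tension)
  Rx@0 = -802.9400 N
  Ry@0 = +654.6974 N
  Ry@4 = +1293.5026 N

-671.793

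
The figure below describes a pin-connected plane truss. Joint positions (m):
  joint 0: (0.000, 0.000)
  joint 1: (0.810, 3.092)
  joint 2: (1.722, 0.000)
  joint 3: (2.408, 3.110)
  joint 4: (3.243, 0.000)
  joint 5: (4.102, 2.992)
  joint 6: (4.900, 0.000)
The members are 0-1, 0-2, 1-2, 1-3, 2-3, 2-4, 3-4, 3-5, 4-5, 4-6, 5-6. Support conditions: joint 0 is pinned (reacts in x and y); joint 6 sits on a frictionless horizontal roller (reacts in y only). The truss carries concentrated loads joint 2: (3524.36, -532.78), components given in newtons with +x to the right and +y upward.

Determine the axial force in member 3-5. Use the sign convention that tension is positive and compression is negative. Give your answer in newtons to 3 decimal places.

-101.905

N=7 nodes, M=11 members, R=3 reactions → 2N=14, M+R=14
member 0 (0-1): L=3.1963, (cx,cy)=(0.2534,0.9674)
member 1 (0-2): L=1.7220, (cx,cy)=(1.0000,0.0000)
member 2 (1-2): L=3.2237, (cx,cy)=(0.2829,-0.9591)
member 3 (1-3): L=1.5981, (cx,cy)=(0.9999,0.0113)
member 4 (2-3): L=3.1848, (cx,cy)=(0.2154,0.9765)
member 5 (2-4): L=1.5210, (cx,cy)=(1.0000,0.0000)
member 6 (3-4): L=3.2201, (cx,cy)=(0.2593,-0.9658)
member 7 (3-5): L=1.6981, (cx,cy)=(0.9976,-0.0695)
member 8 (4-5): L=3.1129, (cx,cy)=(0.2760,0.9612)
member 9 (4-6): L=1.6570, (cx,cy)=(1.0000,0.0000)
member 10 (5-6): L=3.0966, (cx,cy)=(0.2577,-0.9662)
solve A·x = −loads:
  F[0-1] = -357.2059 N (compression)
  F[0-2] = +3614.8814 N (tension)
  F[1-2] = +358.0109 N (tension)
  F[1-3] = -191.8167 N (compression)
  F[2-3] = +193.9474 N (tension)
  F[2-4] = +150.0281 N (tension)
  F[3-4] = -186.5331 N (compression)
  F[3-5] = -101.9054 N (compression)
  F[4-5] = +187.4304 N (tension)
  F[4-6] = +49.9374 N (tension)
  F[5-6] = -193.7792 N (compression)
  Rx@0 = -3524.3600 N
  Ry@0 = +345.5459 N
  Ry@6 = +187.2341 N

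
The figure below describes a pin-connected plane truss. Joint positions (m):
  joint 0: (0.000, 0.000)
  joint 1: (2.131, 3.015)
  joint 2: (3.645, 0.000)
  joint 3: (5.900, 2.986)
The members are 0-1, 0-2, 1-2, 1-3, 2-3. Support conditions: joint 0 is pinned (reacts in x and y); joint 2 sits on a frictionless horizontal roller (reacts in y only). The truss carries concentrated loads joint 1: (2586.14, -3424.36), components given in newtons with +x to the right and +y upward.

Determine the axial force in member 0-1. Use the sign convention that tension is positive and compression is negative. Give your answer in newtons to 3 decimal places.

N=4 nodes, M=5 members, R=3 reactions → 2N=8, M+R=8
member 0 (0-1): L=3.6921, (cx,cy)=(0.5772,0.8166)
member 1 (0-2): L=3.6450, (cx,cy)=(1.0000,0.0000)
member 2 (1-2): L=3.3738, (cx,cy)=(0.4488,-0.8937)
member 3 (1-3): L=3.7691, (cx,cy)=(1.0000,-0.0077)
member 4 (2-3): L=3.7418, (cx,cy)=(0.6026,0.7980)
solve A·x = −loads:
  F[0-1] = +877.7682 N (tension)
  F[0-2] = +2079.5072 N (tension)
  F[1-2] = -4633.9557 N (compression)
  F[1-3] = +0.0000 N (tension)
  F[2-3] = -0.0000 N (compression)
  Rx@0 = -2586.1400 N
  Ry@0 = -716.7986 N
  Ry@2 = +4141.1586 N

877.768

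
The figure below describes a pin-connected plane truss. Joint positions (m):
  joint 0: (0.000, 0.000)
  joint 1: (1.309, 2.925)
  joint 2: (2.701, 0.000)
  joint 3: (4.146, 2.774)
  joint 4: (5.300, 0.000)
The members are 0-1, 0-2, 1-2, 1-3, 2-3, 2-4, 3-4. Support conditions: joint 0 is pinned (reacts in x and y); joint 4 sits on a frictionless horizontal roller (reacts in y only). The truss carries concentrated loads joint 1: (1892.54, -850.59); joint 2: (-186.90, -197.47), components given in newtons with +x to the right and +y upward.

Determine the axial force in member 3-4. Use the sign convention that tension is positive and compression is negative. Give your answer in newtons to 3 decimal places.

N=5 nodes, M=7 members, R=3 reactions → 2N=10, M+R=10
member 0 (0-1): L=3.2045, (cx,cy)=(0.4085,0.9128)
member 1 (0-2): L=2.7010, (cx,cy)=(1.0000,0.0000)
member 2 (1-2): L=3.2393, (cx,cy)=(0.4297,-0.9030)
member 3 (1-3): L=2.8410, (cx,cy)=(0.9986,-0.0532)
member 4 (2-3): L=3.1278, (cx,cy)=(0.4620,0.8869)
member 5 (2-4): L=2.5990, (cx,cy)=(1.0000,0.0000)
member 6 (3-4): L=3.0045, (cx,cy)=(0.3841,-0.9233)
solve A·x = −loads:
  F[0-1] = +336.4747 N (tension)
  F[0-2] = +1568.1960 N (tension)
  F[1-2] = -1209.3032 N (compression)
  F[1-3] = -1237.1856 N (compression)
  F[2-3] = +1453.8792 N (tension)
  F[2-4] = +563.7638 N (tension)
  F[3-4] = -1467.7703 N (compression)
  Rx@0 = -1705.6400 N
  Ry@0 = -307.1227 N
  Ry@4 = +1355.1827 N

-1467.770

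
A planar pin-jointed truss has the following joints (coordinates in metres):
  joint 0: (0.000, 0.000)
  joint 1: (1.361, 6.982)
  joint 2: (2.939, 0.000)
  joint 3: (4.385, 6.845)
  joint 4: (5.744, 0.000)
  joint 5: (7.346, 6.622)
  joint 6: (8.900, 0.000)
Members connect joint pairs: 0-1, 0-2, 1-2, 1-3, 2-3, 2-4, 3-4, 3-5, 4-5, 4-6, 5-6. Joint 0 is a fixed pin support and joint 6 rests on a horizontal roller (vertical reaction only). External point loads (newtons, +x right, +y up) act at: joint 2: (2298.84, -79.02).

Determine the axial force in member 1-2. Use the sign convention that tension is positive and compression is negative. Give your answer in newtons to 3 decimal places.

N=7 nodes, M=11 members, R=3 reactions → 2N=14, M+R=14
member 0 (0-1): L=7.1134, (cx,cy)=(0.1913,0.9815)
member 1 (0-2): L=2.9390, (cx,cy)=(1.0000,0.0000)
member 2 (1-2): L=7.1581, (cx,cy)=(0.2204,-0.9754)
member 3 (1-3): L=3.0271, (cx,cy)=(0.9990,-0.0453)
member 4 (2-3): L=6.9961, (cx,cy)=(0.2067,0.9784)
member 5 (2-4): L=2.8050, (cx,cy)=(1.0000,0.0000)
member 6 (3-4): L=6.9786, (cx,cy)=(0.1947,-0.9809)
member 7 (3-5): L=2.9694, (cx,cy)=(0.9972,-0.0751)
member 8 (4-5): L=6.8130, (cx,cy)=(0.2351,0.9720)
member 9 (4-6): L=3.1560, (cx,cy)=(1.0000,0.0000)
member 10 (5-6): L=6.8019, (cx,cy)=(0.2285,-0.9736)
solve A·x = −loads:
  F[0-1] = -53.9218 N (compression)
  F[0-2] = +2309.1568 N (tension)
  F[1-2] = +55.3060 N (tension)
  F[1-3] = -22.5321 N (compression)
  F[2-3] = +25.6280 N (tension)
  F[2-4] = +17.2120 N (tension)
  F[3-4] = -25.6659 N (compression)
  F[3-5] = -12.2484 N (compression)
  F[4-5] = +25.9007 N (tension)
  F[4-6] = +6.1236 N (tension)
  F[5-6] = -26.8033 N (compression)
  Rx@0 = -2298.8400 N
  Ry@0 = +52.9256 N
  Ry@6 = +26.0944 N

55.306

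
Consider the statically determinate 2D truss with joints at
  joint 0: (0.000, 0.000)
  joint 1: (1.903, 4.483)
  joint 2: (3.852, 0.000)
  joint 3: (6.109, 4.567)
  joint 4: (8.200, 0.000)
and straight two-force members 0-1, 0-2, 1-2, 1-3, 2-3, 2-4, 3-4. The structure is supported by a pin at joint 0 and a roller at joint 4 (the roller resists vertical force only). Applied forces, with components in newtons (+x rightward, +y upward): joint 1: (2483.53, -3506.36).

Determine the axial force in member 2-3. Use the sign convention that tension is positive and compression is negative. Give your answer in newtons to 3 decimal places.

N=5 nodes, M=7 members, R=3 reactions → 2N=10, M+R=10
member 0 (0-1): L=4.8702, (cx,cy)=(0.3907,0.9205)
member 1 (0-2): L=3.8520, (cx,cy)=(1.0000,0.0000)
member 2 (1-2): L=4.8883, (cx,cy)=(0.3987,-0.9171)
member 3 (1-3): L=4.2068, (cx,cy)=(0.9998,0.0200)
member 4 (2-3): L=5.0943, (cx,cy)=(0.4430,0.8965)
member 5 (2-4): L=4.3480, (cx,cy)=(1.0000,0.0000)
member 6 (3-4): L=5.0229, (cx,cy)=(0.4163,-0.9092)
solve A·x = −loads:
  F[0-1] = -1450.1525 N (compression)
  F[0-2] = +3050.1697 N (tension)
  F[1-2] = -2413.3080 N (compression)
  F[1-3] = -2088.3914 N (compression)
  F[2-3] = +2468.7120 N (tension)
  F[2-4] = +994.2190 N (tension)
  F[3-4] = -2388.2770 N (compression)
  Rx@0 = -2483.5300 N
  Ry@0 = +1334.8639 N
  Ry@4 = +2171.4961 N

2468.712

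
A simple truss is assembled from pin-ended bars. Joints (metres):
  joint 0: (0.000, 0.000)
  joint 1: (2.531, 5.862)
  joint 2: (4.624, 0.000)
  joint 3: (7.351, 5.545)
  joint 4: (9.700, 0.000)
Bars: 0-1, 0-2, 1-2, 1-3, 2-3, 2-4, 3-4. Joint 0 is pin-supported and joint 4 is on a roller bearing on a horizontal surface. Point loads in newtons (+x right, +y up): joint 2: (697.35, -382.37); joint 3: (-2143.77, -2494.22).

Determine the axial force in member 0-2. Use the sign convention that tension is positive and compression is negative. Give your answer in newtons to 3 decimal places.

N=5 nodes, M=7 members, R=3 reactions → 2N=10, M+R=10
member 0 (0-1): L=6.3851, (cx,cy)=(0.3964,0.9181)
member 1 (0-2): L=4.6240, (cx,cy)=(1.0000,0.0000)
member 2 (1-2): L=6.2244, (cx,cy)=(0.3363,-0.9418)
member 3 (1-3): L=4.8304, (cx,cy)=(0.9978,-0.0656)
member 4 (2-3): L=6.1793, (cx,cy)=(0.4413,0.8974)
member 5 (2-4): L=5.0760, (cx,cy)=(1.0000,0.0000)
member 6 (3-4): L=6.0220, (cx,cy)=(0.3901,-0.9208)
solve A·x = −loads:
  F[0-1] = -2210.6902 N (compression)
  F[0-2] = -570.1157 N (compression)
  F[1-2] = +2269.5696 N (tension)
  F[1-3] = -1643.0002 N (compression)
  F[2-3] = -1955.8018 N (compression)
  F[2-4] = +358.8096 N (tension)
  F[3-4] = -919.8646 N (compression)
  Rx@0 = +1446.4200 N
  Ry@0 = +2029.5915 N
  Ry@4 = +846.9985 N

-570.116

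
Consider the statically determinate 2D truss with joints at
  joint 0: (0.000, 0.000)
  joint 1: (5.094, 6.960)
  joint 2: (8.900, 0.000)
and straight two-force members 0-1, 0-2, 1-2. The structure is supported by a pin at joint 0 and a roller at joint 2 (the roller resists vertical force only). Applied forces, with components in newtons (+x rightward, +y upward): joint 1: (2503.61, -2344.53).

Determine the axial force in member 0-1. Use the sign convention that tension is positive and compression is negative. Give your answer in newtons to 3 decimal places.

N=3 nodes, M=3 members, R=3 reactions → 2N=6, M+R=6
member 0 (0-1): L=8.6250, (cx,cy)=(0.5906,0.8070)
member 1 (0-2): L=8.9000, (cx,cy)=(1.0000,0.0000)
member 2 (1-2): L=7.9327, (cx,cy)=(0.4798,-0.8774)
solve A·x = −loads:
  F[0-1] = +1183.7840 N (tension)
  F[0-2] = +1804.4560 N (tension)
  F[1-2] = -3760.9438 N (compression)
  Rx@0 = -2503.6100 N
  Ry@0 = -955.2634 N
  Ry@2 = +3299.7934 N

1183.784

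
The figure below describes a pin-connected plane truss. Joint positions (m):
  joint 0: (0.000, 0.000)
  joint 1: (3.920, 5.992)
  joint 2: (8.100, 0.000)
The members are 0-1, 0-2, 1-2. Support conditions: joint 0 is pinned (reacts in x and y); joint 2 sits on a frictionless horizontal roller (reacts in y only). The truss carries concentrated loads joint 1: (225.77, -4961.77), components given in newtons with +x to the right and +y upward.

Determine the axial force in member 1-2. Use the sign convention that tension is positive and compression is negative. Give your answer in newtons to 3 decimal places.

N=3 nodes, M=3 members, R=3 reactions → 2N=6, M+R=6
member 0 (0-1): L=7.1603, (cx,cy)=(0.5475,0.8368)
member 1 (0-2): L=8.1000, (cx,cy)=(1.0000,0.0000)
member 2 (1-2): L=7.3059, (cx,cy)=(0.5721,-0.8202)
solve A·x = −loads:
  F[0-1] = -2860.1975 N (compression)
  F[0-2] = +1791.6139 N (tension)
  F[1-2] = -3131.4325 N (compression)
  Rx@0 = -225.7700 N
  Ry@0 = +2393.5043 N
  Ry@2 = +2568.2657 N

-3131.432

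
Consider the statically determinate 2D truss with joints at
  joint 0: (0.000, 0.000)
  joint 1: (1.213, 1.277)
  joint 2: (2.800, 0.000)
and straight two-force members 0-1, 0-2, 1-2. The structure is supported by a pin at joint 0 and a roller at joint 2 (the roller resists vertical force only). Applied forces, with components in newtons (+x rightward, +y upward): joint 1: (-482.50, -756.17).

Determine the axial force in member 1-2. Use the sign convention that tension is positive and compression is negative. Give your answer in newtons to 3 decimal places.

N=3 nodes, M=3 members, R=3 reactions → 2N=6, M+R=6
member 0 (0-1): L=1.7613, (cx,cy)=(0.6887,0.7250)
member 1 (0-2): L=2.8000, (cx,cy)=(1.0000,0.0000)
member 2 (1-2): L=2.0370, (cx,cy)=(0.7791,-0.6269)
solve A·x = −loads:
  F[0-1] = -894.6252 N (compression)
  F[0-2] = +133.6326 N (tension)
  F[1-2] = -171.5232 N (compression)
  Rx@0 = +482.5000 N
  Ry@0 = +648.6408 N
  Ry@2 = +107.5292 N

-171.523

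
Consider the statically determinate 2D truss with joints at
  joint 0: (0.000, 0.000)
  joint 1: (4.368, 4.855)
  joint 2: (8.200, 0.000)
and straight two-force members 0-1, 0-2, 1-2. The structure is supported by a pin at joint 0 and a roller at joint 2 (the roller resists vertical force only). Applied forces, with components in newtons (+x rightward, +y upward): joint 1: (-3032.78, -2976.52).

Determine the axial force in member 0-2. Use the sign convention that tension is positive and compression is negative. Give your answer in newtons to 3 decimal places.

-165.819

N=3 nodes, M=3 members, R=3 reactions → 2N=6, M+R=6
member 0 (0-1): L=6.5307, (cx,cy)=(0.6688,0.7434)
member 1 (0-2): L=8.2000, (cx,cy)=(1.0000,0.0000)
member 2 (1-2): L=6.1851, (cx,cy)=(0.6196,-0.7850)
solve A·x = −loads:
  F[0-1] = -4286.4817 N (compression)
  F[0-2] = -165.8189 N (compression)
  F[1-2] = +267.6418 N (tension)
  Rx@0 = +3032.7800 N
  Ry@0 = +3186.6063 N
  Ry@2 = -210.0863 N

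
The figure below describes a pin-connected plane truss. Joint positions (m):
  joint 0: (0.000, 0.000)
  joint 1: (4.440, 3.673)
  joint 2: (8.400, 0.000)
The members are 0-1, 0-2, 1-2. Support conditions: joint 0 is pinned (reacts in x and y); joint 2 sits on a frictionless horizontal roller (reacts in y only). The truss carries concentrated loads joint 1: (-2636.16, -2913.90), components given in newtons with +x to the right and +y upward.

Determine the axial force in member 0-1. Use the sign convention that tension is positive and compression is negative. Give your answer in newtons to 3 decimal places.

N=3 nodes, M=3 members, R=3 reactions → 2N=6, M+R=6
member 0 (0-1): L=5.7623, (cx,cy)=(0.7705,0.6374)
member 1 (0-2): L=8.4000, (cx,cy)=(1.0000,0.0000)
member 2 (1-2): L=5.4012, (cx,cy)=(0.7332,-0.6800)
solve A·x = −loads:
  F[0-1] = -3963.4902 N (compression)
  F[0-2] = +417.7913 N (tension)
  F[1-2] = -569.8377 N (compression)
  Rx@0 = +2636.1600 N
  Ry@0 = +2526.3881 N
  Ry@2 = +387.5119 N

-3963.490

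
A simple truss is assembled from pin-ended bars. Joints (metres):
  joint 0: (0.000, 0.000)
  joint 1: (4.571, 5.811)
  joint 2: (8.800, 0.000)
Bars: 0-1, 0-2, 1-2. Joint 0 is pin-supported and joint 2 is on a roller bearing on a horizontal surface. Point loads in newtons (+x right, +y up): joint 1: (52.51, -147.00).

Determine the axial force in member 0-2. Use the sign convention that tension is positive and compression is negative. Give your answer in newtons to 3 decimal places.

80.804

N=3 nodes, M=3 members, R=3 reactions → 2N=6, M+R=6
member 0 (0-1): L=7.3934, (cx,cy)=(0.6183,0.7860)
member 1 (0-2): L=8.8000, (cx,cy)=(1.0000,0.0000)
member 2 (1-2): L=7.1869, (cx,cy)=(0.5884,-0.8085)
solve A·x = −loads:
  F[0-1] = -45.7635 N (compression)
  F[0-2] = +80.8036 N (tension)
  F[1-2] = -137.3212 N (compression)
  Rx@0 = -52.5100 N
  Ry@0 = +35.9690 N
  Ry@2 = +111.0310 N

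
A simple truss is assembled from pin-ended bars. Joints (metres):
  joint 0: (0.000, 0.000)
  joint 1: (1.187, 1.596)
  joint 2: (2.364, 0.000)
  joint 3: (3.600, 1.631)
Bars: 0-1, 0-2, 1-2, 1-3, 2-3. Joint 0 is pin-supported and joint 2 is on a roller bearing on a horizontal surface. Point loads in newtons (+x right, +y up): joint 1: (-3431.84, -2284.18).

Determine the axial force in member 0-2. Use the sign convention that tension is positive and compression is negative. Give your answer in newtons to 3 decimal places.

N=4 nodes, M=5 members, R=3 reactions → 2N=8, M+R=8
member 0 (0-1): L=1.9890, (cx,cy)=(0.5968,0.8024)
member 1 (0-2): L=2.3640, (cx,cy)=(1.0000,0.0000)
member 2 (1-2): L=1.9831, (cx,cy)=(0.5935,-0.8048)
member 3 (1-3): L=2.4133, (cx,cy)=(0.9999,0.0145)
member 4 (2-3): L=2.0464, (cx,cy)=(0.6040,0.7970)
solve A·x = −loads:
  F[0-1] = -4304.7821 N (compression)
  F[0-2] = -862.8430 N (compression)
  F[1-2] = +1453.7582 N (tension)
  F[1-3] = +0.0000 N (tension)
  F[2-3] = +0.0000 N (tension)
  Rx@0 = +3431.8400 N
  Ry@0 = +3454.1863 N
  Ry@2 = -1170.0063 N

-862.843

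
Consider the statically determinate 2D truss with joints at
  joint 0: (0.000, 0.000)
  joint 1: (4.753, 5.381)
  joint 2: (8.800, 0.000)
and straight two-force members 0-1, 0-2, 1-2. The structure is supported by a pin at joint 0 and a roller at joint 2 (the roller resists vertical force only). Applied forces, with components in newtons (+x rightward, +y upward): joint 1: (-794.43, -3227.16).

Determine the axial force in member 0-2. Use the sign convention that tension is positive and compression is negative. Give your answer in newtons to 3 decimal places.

N=3 nodes, M=3 members, R=3 reactions → 2N=6, M+R=6
member 0 (0-1): L=7.1796, (cx,cy)=(0.6620,0.7495)
member 1 (0-2): L=8.8000, (cx,cy)=(1.0000,0.0000)
member 2 (1-2): L=6.7330, (cx,cy)=(0.6011,-0.7992)
solve A·x = −loads:
  F[0-1] = -2628.3306 N (compression)
  F[0-2] = +945.5715 N (tension)
  F[1-2] = -1573.1501 N (compression)
  Rx@0 = +794.4300 N
  Ry@0 = +1969.9028 N
  Ry@2 = +1257.2572 N

945.571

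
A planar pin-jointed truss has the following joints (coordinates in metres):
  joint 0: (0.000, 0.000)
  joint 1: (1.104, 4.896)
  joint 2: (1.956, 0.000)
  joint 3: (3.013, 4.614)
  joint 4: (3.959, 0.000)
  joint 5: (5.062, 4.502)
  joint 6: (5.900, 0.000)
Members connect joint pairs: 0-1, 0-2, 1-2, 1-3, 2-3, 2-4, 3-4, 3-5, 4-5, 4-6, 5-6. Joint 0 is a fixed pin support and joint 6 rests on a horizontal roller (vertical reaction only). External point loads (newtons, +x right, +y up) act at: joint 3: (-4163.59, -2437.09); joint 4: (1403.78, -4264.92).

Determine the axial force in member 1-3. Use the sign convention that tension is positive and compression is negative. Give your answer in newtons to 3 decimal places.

-2425.523

N=7 nodes, M=11 members, R=3 reactions → 2N=14, M+R=14
member 0 (0-1): L=5.0189, (cx,cy)=(0.2200,0.9755)
member 1 (0-2): L=1.9560, (cx,cy)=(1.0000,0.0000)
member 2 (1-2): L=4.9696, (cx,cy)=(0.1714,-0.9852)
member 3 (1-3): L=1.9297, (cx,cy)=(0.9893,-0.1461)
member 4 (2-3): L=4.7335, (cx,cy)=(0.2233,0.9747)
member 5 (2-4): L=2.0030, (cx,cy)=(1.0000,0.0000)
member 6 (3-4): L=4.7100, (cx,cy)=(0.2009,-0.9796)
member 7 (3-5): L=2.0521, (cx,cy)=(0.9985,-0.0546)
member 8 (4-5): L=4.6351, (cx,cy)=(0.2380,0.9713)
member 9 (4-6): L=1.9410, (cx,cy)=(1.0000,0.0000)
member 10 (5-6): L=4.5793, (cx,cy)=(0.1830,-0.9831)
solve A·x = −loads:
  F[0-1] = -5998.5990 N (compression)
  F[0-2] = -1440.3143 N (compression)
  F[1-2] = +6299.4005 N (tension)
  F[1-3] = -2425.5233 N (compression)
  F[2-3] = -6366.8987 N (compression)
  F[2-4] = +1061.4085 N (tension)
  F[3-4] = +3505.8026 N (tension)
  F[3-5] = -362.3094 N (compression)
  F[4-5] = +855.1230 N (tension)
  F[4-6] = +158.2806 N (tension)
  F[5-6] = -864.9390 N (compression)
  Rx@0 = +2759.8100 N
  Ry@0 = +5851.6767 N
  Ry@6 = +850.3333 N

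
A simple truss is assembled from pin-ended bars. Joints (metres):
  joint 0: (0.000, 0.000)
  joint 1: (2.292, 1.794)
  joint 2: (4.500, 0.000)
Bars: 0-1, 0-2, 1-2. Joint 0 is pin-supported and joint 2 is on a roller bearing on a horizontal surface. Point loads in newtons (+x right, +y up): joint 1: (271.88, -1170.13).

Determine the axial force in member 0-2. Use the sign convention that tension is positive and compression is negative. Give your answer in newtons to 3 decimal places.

866.924

N=3 nodes, M=3 members, R=3 reactions → 2N=6, M+R=6
member 0 (0-1): L=2.9106, (cx,cy)=(0.7875,0.6164)
member 1 (0-2): L=4.5000, (cx,cy)=(1.0000,0.0000)
member 2 (1-2): L=2.8449, (cx,cy)=(0.7761,-0.6306)
solve A·x = −loads:
  F[0-1] = -755.6483 N (compression)
  F[0-2] = +866.9239 N (tension)
  F[1-2] = -1117.0059 N (compression)
  Rx@0 = -271.8800 N
  Ry@0 = +465.7543 N
  Ry@2 = +704.3757 N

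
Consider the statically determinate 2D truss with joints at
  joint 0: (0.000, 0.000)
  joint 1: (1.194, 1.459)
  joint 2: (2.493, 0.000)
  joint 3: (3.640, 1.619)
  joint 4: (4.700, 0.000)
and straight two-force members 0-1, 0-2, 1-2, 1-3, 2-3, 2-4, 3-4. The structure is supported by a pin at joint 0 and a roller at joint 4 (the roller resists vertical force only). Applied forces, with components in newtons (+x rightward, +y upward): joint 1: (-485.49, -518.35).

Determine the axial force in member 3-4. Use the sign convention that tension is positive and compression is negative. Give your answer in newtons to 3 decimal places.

22.741

N=5 nodes, M=7 members, R=3 reactions → 2N=10, M+R=10
member 0 (0-1): L=1.8853, (cx,cy)=(0.6333,0.7739)
member 1 (0-2): L=2.4930, (cx,cy)=(1.0000,0.0000)
member 2 (1-2): L=1.9535, (cx,cy)=(0.6650,-0.7469)
member 3 (1-3): L=2.4512, (cx,cy)=(0.9979,0.0653)
member 4 (2-3): L=1.9841, (cx,cy)=(0.5781,0.8160)
member 5 (2-4): L=2.2070, (cx,cy)=(1.0000,0.0000)
member 6 (3-4): L=1.9351, (cx,cy)=(0.5478,-0.8366)
solve A·x = −loads:
  F[0-1] = -694.3856 N (compression)
  F[0-2] = -45.7187 N (compression)
  F[1-2] = +27.8555 N (tension)
  F[1-3] = +27.2538 N (tension)
  F[2-3] = -25.4965 N (compression)
  F[2-4] = -12.4565 N (compression)
  F[3-4] = +22.7406 N (tension)
  Rx@0 = +485.4900 N
  Ry@0 = +537.3755 N
  Ry@4 = -19.0255 N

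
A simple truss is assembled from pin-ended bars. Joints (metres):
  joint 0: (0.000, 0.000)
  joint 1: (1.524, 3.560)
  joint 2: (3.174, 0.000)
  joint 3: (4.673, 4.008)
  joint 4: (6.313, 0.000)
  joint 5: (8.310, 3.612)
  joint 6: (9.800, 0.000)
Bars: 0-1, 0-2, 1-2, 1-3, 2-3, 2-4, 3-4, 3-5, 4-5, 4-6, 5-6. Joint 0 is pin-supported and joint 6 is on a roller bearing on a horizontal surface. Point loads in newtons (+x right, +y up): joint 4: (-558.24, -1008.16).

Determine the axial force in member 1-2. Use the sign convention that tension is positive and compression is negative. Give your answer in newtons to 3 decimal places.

348.328

N=7 nodes, M=11 members, R=3 reactions → 2N=14, M+R=14
member 0 (0-1): L=3.8725, (cx,cy)=(0.3935,0.9193)
member 1 (0-2): L=3.1740, (cx,cy)=(1.0000,0.0000)
member 2 (1-2): L=3.9238, (cx,cy)=(0.4205,-0.9073)
member 3 (1-3): L=3.1807, (cx,cy)=(0.9900,0.1408)
member 4 (2-3): L=4.2791, (cx,cy)=(0.3503,0.9366)
member 5 (2-4): L=3.1390, (cx,cy)=(1.0000,0.0000)
member 6 (3-4): L=4.3306, (cx,cy)=(0.3787,-0.9255)
member 7 (3-5): L=3.6585, (cx,cy)=(0.9941,-0.1082)
member 8 (4-5): L=4.1273, (cx,cy)=(0.4839,0.8751)
member 9 (4-6): L=3.4870, (cx,cy)=(1.0000,0.0000)
member 10 (5-6): L=3.9073, (cx,cy)=(0.3813,-0.9244)
solve A·x = −loads:
  F[0-1] = -390.2075 N (compression)
  F[0-2] = -404.6757 N (compression)
  F[1-2] = +348.3284 N (tension)
  F[1-3] = -303.0619 N (compression)
  F[2-3] = -337.4136 N (compression)
  F[2-4] = -140.0021 N (compression)
  F[3-4] = +457.1586 N (tension)
  F[3-5] = -594.8611 N (compression)
  F[4-5] = +668.5161 N (tension)
  F[4-6] = +267.9031 N (tension)
  F[5-6] = -702.5273 N (compression)
  Rx@0 = +558.2400 N
  Ry@0 = +358.7198 N
  Ry@6 = +649.4402 N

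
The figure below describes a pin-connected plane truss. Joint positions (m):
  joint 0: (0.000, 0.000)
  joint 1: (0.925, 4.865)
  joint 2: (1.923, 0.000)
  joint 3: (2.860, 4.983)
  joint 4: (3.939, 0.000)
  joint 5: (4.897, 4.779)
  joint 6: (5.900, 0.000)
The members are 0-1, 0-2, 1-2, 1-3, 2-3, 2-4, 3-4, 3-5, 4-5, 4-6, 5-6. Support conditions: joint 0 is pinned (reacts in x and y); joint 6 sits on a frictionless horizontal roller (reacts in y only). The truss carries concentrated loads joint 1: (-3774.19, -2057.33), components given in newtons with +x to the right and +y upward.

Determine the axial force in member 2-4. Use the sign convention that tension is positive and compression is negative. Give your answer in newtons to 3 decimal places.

-1701.839

N=7 nodes, M=11 members, R=3 reactions → 2N=14, M+R=14
member 0 (0-1): L=4.9522, (cx,cy)=(0.1868,0.9824)
member 1 (0-2): L=1.9230, (cx,cy)=(1.0000,0.0000)
member 2 (1-2): L=4.9663, (cx,cy)=(0.2010,-0.9796)
member 3 (1-3): L=1.9386, (cx,cy)=(0.9981,0.0609)
member 4 (2-3): L=5.0703, (cx,cy)=(0.1848,0.9828)
member 5 (2-4): L=2.0160, (cx,cy)=(1.0000,0.0000)
member 6 (3-4): L=5.0985, (cx,cy)=(0.2116,-0.9773)
member 7 (3-5): L=2.0472, (cx,cy)=(0.9950,-0.0996)
member 8 (4-5): L=4.8741, (cx,cy)=(0.1966,0.9805)
member 9 (4-6): L=1.9610, (cx,cy)=(1.0000,0.0000)
member 10 (5-6): L=4.8831, (cx,cy)=(0.2054,-0.9787)
solve A·x = −loads:
  F[0-1] = -4933.7217 N (compression)
  F[0-2] = -2852.6333 N (compression)
  F[1-2] = +2987.8544 N (tension)
  F[1-3] = +2256.3957 N (tension)
  F[2-3] = -2978.2006 N (compression)
  F[2-4] = -1701.8387 N (compression)
  F[3-4] = +2739.2264 N (tension)
  F[3-5] = +1127.7451 N (tension)
  F[4-5] = -2730.4422 N (compression)
  F[4-6] = -585.4632 N (compression)
  F[5-6] = +2850.3355 N (tension)
  Rx@0 = +3774.1900 N
  Ry@0 = +4846.8900 N
  Ry@6 = -2789.5600 N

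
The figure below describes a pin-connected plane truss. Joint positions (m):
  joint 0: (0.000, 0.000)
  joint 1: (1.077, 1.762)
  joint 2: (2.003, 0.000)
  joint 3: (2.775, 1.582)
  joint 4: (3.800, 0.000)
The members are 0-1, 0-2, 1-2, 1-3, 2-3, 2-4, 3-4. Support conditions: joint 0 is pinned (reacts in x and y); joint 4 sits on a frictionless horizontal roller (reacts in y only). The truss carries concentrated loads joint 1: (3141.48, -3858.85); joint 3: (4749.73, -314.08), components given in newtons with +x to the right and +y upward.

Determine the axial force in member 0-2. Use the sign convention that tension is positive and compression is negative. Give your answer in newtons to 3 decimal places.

7534.154

N=5 nodes, M=7 members, R=3 reactions → 2N=10, M+R=10
member 0 (0-1): L=2.0651, (cx,cy)=(0.5215,0.8532)
member 1 (0-2): L=2.0030, (cx,cy)=(1.0000,0.0000)
member 2 (1-2): L=1.9905, (cx,cy)=(0.4652,-0.8852)
member 3 (1-3): L=1.7075, (cx,cy)=(0.9944,-0.1054)
member 4 (2-3): L=1.7603, (cx,cy)=(0.4386,0.8987)
member 5 (2-4): L=1.7970, (cx,cy)=(1.0000,0.0000)
member 6 (3-4): L=1.8850, (cx,cy)=(0.5438,-0.8392)
solve A·x = −loads:
  F[0-1] = +684.6336 N (tension)
  F[0-2] = +7534.1542 N (tension)
  F[1-2] = -4962.2002 N (compression)
  F[1-3] = -478.6358 N (compression)
  F[2-3] = +4887.6514 N (tension)
  F[2-4] = +3082.1806 N (tension)
  F[3-4] = -5668.3042 N (compression)
  Rx@0 = -7891.2100 N
  Ry@0 = -584.1526 N
  Ry@4 = +4757.0827 N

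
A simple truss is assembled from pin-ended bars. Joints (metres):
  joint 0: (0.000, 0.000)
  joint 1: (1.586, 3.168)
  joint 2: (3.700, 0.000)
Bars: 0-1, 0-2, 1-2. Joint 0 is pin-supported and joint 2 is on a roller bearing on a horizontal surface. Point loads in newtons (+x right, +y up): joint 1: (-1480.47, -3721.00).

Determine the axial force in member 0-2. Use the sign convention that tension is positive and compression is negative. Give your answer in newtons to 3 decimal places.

N=3 nodes, M=3 members, R=3 reactions → 2N=6, M+R=6
member 0 (0-1): L=3.5428, (cx,cy)=(0.4477,0.8942)
member 1 (0-2): L=3.7000, (cx,cy)=(1.0000,0.0000)
member 2 (1-2): L=3.8086, (cx,cy)=(0.5551,-0.8318)
solve A·x = −loads:
  F[0-1] = -3795.1196 N (compression)
  F[0-2] = +218.4728 N (tension)
  F[1-2] = -393.5996 N (compression)
  Rx@0 = +1480.4700 N
  Ry@0 = +3393.6008 N
  Ry@2 = +327.3992 N

218.473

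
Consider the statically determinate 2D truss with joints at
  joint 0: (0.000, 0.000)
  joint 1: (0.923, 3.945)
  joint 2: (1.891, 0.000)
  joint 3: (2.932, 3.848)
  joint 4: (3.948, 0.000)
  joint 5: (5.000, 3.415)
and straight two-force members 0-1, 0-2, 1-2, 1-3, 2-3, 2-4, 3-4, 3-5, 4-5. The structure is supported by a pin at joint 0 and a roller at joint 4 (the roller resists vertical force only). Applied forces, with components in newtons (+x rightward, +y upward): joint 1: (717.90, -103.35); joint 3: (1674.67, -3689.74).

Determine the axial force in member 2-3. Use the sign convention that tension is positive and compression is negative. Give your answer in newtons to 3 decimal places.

N=6 nodes, M=9 members, R=3 reactions → 2N=12, M+R=12
member 0 (0-1): L=4.0515, (cx,cy)=(0.2278,0.9737)
member 1 (0-2): L=1.8910, (cx,cy)=(1.0000,0.0000)
member 2 (1-2): L=4.0620, (cx,cy)=(0.2383,-0.9712)
member 3 (1-3): L=2.0113, (cx,cy)=(0.9988,-0.0482)
member 4 (2-3): L=3.9863, (cx,cy)=(0.2611,0.9653)
member 5 (2-4): L=2.0570, (cx,cy)=(1.0000,0.0000)
member 6 (3-4): L=3.9799, (cx,cy)=(0.2553,-0.9669)
member 7 (3-5): L=2.1128, (cx,cy)=(0.9788,-0.2049)
member 8 (4-5): L=3.5734, (cx,cy)=(0.2944,0.9557)
solve A·x = −loads:
  F[0-1] = +1356.5517 N (tension)
  F[0-2] = +2083.5275 N (tension)
  F[1-2] = -1463.4912 N (compression)
  F[1-3] = -60.1706 N (compression)
  F[2-3] = +1472.4214 N (tension)
  F[2-4] = +1350.2583 N (tension)
  F[3-4] = -5289.2241 N (compression)
  F[3-5] = -0.0000 N (compression)
  F[4-5] = +0.0000 N (tension)
  Rx@0 = -2392.5700 N
  Ry@0 = -1320.8805 N
  Ry@4 = +5113.9705 N

1472.421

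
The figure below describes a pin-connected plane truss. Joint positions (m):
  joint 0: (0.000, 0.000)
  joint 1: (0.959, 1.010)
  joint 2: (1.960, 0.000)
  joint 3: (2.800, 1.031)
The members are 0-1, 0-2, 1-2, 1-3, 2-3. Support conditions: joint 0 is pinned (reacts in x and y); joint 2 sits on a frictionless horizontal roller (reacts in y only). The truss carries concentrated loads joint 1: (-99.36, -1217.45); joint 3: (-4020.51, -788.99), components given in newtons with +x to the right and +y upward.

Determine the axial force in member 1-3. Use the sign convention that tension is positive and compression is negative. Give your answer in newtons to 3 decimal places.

N=4 nodes, M=5 members, R=3 reactions → 2N=8, M+R=8
member 0 (0-1): L=1.3928, (cx,cy)=(0.6886,0.7252)
member 1 (0-2): L=1.9600, (cx,cy)=(1.0000,0.0000)
member 2 (1-2): L=1.4220, (cx,cy)=(0.7039,-0.7103)
member 3 (1-3): L=1.8411, (cx,cy)=(0.9999,0.0114)
member 4 (2-3): L=1.3299, (cx,cy)=(0.6316,0.7753)
solve A·x = −loads:
  F[0-1] = -3378.0663 N (compression)
  F[0-2] = -1793.8661 N (compression)
  F[1-2] = +1680.1655 N (tension)
  F[1-3] = -3409.5932 N (compression)
  F[2-3] = -967.5433 N (compression)
  Rx@0 = +4119.8700 N
  Ry@0 = +2449.7017 N
  Ry@2 = -443.2617 N

-3409.593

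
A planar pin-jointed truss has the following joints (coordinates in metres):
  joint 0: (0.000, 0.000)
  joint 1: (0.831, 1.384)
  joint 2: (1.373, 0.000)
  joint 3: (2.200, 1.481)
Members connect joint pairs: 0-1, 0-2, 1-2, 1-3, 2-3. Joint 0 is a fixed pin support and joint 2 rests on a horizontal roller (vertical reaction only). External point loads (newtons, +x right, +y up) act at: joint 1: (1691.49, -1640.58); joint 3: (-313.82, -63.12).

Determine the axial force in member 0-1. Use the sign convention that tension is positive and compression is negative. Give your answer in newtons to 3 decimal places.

882.890

N=4 nodes, M=5 members, R=3 reactions → 2N=8, M+R=8
member 0 (0-1): L=1.6143, (cx,cy)=(0.5148,0.8573)
member 1 (0-2): L=1.3730, (cx,cy)=(1.0000,0.0000)
member 2 (1-2): L=1.4863, (cx,cy)=(0.3647,-0.9311)
member 3 (1-3): L=1.3724, (cx,cy)=(0.9975,0.0707)
member 4 (2-3): L=1.6963, (cx,cy)=(0.4875,0.8731)
solve A·x = −loads:
  F[0-1] = +882.8897 N (tension)
  F[0-2] = +923.1857 N (tension)
  F[1-2] = -2596.8696 N (compression)
  F[1-3] = -290.7766 N (compression)
  F[2-3] = -48.7558 N (compression)
  Rx@0 = -1377.6700 N
  Ry@0 = -756.9269 N
  Ry@2 = +2460.6269 N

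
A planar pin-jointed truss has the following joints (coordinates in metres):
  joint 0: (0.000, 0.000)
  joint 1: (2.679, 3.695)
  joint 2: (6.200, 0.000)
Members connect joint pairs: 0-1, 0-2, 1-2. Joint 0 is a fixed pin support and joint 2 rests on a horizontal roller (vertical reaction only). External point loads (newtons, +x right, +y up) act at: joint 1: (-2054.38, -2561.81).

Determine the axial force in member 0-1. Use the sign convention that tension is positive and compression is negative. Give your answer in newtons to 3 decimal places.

N=3 nodes, M=3 members, R=3 reactions → 2N=6, M+R=6
member 0 (0-1): L=4.5640, (cx,cy)=(0.5870,0.8096)
member 1 (0-2): L=6.2000, (cx,cy)=(1.0000,0.0000)
member 2 (1-2): L=5.1040, (cx,cy)=(0.6899,-0.7239)
solve A·x = −loads:
  F[0-1] = -3309.3045 N (compression)
  F[0-2] = -111.8662 N (compression)
  F[1-2] = +162.1588 N (tension)
  Rx@0 = +2054.3800 N
  Ry@0 = +2679.2044 N
  Ry@2 = -117.3944 N

-3309.304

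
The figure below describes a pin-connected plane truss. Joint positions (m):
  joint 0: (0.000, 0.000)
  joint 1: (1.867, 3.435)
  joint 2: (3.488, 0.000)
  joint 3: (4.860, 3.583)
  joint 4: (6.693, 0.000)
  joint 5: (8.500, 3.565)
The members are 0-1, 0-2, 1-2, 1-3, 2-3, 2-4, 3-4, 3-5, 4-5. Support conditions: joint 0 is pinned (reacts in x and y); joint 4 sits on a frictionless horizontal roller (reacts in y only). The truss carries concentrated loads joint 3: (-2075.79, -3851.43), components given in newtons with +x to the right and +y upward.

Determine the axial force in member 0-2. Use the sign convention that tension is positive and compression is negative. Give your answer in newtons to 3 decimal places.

-898.505

N=6 nodes, M=9 members, R=3 reactions → 2N=12, M+R=12
member 0 (0-1): L=3.9096, (cx,cy)=(0.4775,0.8786)
member 1 (0-2): L=3.4880, (cx,cy)=(1.0000,0.0000)
member 2 (1-2): L=3.7983, (cx,cy)=(0.4268,-0.9044)
member 3 (1-3): L=2.9967, (cx,cy)=(0.9988,0.0494)
member 4 (2-3): L=3.8367, (cx,cy)=(0.3576,0.9339)
member 5 (2-4): L=3.2050, (cx,cy)=(1.0000,0.0000)
member 6 (3-4): L=4.0246, (cx,cy)=(0.4554,-0.8903)
member 7 (3-5): L=3.6400, (cx,cy)=(1.0000,-0.0049)
member 8 (4-5): L=3.9968, (cx,cy)=(0.4521,0.8920)
solve A·x = −loads:
  F[0-1] = -2465.2948 N (compression)
  F[0-2] = -898.5048 N (compression)
  F[1-2] = +2277.5789 N (tension)
  F[1-3] = -2151.9206 N (compression)
  F[2-3] = -2205.5926 N (compression)
  F[2-4] = +862.2220 N (tension)
  F[3-4] = -1893.1471 N (compression)
  F[3-5] = -0.0000 N (compression)
  F[4-5] = +0.0000 N (tension)
  Rx@0 = +2075.7900 N
  Ry@0 = +2166.0282 N
  Ry@4 = +1685.4018 N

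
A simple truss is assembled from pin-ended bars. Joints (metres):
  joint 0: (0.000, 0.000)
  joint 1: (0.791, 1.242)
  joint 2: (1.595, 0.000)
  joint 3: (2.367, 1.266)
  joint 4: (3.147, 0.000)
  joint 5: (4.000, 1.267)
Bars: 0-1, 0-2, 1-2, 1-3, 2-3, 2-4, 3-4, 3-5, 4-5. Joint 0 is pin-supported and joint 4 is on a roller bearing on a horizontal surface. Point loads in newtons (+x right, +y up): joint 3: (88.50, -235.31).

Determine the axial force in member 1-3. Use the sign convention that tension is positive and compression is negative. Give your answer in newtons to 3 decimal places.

-28.896

N=6 nodes, M=9 members, R=3 reactions → 2N=12, M+R=12
member 0 (0-1): L=1.4725, (cx,cy)=(0.5372,0.8435)
member 1 (0-2): L=1.5950, (cx,cy)=(1.0000,0.0000)
member 2 (1-2): L=1.4795, (cx,cy)=(0.5434,-0.8395)
member 3 (1-3): L=1.5762, (cx,cy)=(0.9999,0.0152)
member 4 (2-3): L=1.4828, (cx,cy)=(0.5206,0.8538)
member 5 (2-4): L=1.5520, (cx,cy)=(1.0000,0.0000)
member 6 (3-4): L=1.4870, (cx,cy)=(0.5245,-0.8514)
member 7 (3-5): L=1.6330, (cx,cy)=(1.0000,0.0006)
member 8 (4-5): L=1.5274, (cx,cy)=(0.5585,0.8295)
solve A·x = −loads:
  F[0-1] = -26.9368 N (compression)
  F[0-2] = +102.9700 N (tension)
  F[1-2] = +26.5412 N (tension)
  F[1-3] = -28.8964 N (compression)
  F[2-3] = -26.0960 N (compression)
  F[2-4] = +130.9794 N (tension)
  F[3-4] = -249.6998 N (compression)
  F[3-5] = +0.0000 N (tension)
  F[4-5] = +0.0000 N (tension)
  Rx@0 = -88.5000 N
  Ry@0 = +22.7203 N
  Ry@4 = +212.5897 N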